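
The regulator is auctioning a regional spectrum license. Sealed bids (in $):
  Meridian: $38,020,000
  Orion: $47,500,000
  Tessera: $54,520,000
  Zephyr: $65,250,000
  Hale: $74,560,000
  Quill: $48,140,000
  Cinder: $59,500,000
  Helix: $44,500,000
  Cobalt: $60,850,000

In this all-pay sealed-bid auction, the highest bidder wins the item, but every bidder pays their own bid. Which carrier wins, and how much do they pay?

Hale pays $74,560,000

Bids in order: 74,560,000 (Hale) > 65,250,000 (Zephyr) > 60,850,000 (Cobalt) > 59,500,000 (Cinder) > 54,520,000 (Tessera) > 48,140,000 (Quill) > …
Hale wins with the top bid; all bids are sunk regardless.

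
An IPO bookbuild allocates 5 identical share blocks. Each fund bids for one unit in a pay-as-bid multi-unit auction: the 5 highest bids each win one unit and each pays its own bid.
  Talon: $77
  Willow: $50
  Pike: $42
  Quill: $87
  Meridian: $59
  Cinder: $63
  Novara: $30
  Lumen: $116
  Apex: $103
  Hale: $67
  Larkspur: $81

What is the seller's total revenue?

Bids ranked high→low: 116 (Lumen), 103 (Apex), 87 (Quill), 81 (Larkspur), 77 (Talon), 67 (Hale), 63 (Cinder), …
Top 5: Lumen, Apex, Quill, Larkspur, Talon.
Total revenue = 116 + 103 + 87 + 81 + 77 = $464.

Total revenue: $464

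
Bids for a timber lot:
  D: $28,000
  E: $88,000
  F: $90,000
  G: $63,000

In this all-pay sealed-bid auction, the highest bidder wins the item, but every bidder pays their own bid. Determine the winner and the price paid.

Bids in order: 90,000 (F) > 88,000 (E) > 63,000 (G) > 28,000 (D)
F wins with the top bid; all bids are sunk regardless.

F pays $90,000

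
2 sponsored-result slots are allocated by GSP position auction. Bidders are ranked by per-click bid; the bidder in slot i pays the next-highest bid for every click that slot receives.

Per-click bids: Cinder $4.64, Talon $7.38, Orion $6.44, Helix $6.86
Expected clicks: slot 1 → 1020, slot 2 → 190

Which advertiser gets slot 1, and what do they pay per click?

Talon; $6.86 per click

Per-click bids in order: $7.38 (Talon) > $6.86 (Helix) > $6.44 (Orion) > …
Slot 1 goes to the first-ranked bidder, Talon, who pays the next bid down: $6.86/click.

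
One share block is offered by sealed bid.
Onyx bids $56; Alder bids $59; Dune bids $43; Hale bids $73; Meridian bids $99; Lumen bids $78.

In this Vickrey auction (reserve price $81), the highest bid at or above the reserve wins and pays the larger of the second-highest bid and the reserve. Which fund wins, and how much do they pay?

Bids ranked: 99 (Meridian) > 78 (Lumen) > 73 (Hale) > 59 (Alder) > 56 (Onyx) > 43 (Dune)
Meridian has the top bid at or above the reserve ($99).
Second-highest bid $78 is below the reserve $81, so the reserve binds → payment $81.

Meridian pays $81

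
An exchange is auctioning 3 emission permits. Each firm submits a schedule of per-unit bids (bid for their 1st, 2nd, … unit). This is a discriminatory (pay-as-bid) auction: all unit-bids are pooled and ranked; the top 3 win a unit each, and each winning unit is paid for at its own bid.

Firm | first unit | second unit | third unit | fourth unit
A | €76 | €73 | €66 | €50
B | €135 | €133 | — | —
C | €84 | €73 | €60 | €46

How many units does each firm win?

Merging the schedules and taking the best 3: 135 (B-1), 133 (B-2), 84 (C-1)
Next rejected bid: €76 (not a price — pay-as-bid).
Allocation: B 2, C 1.

B 2, C 1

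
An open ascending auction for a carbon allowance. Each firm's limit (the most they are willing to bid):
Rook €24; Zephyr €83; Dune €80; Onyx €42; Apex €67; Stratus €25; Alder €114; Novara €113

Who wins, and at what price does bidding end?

Limits in order: 114 (Alder) > 113 (Novara) > 83 (Zephyr) > 80 (Dune) > 67 (Apex) > 42 (Onyx) > …
Bidding ends when Novara exits at €113; Alder takes it.

Alder wins at €113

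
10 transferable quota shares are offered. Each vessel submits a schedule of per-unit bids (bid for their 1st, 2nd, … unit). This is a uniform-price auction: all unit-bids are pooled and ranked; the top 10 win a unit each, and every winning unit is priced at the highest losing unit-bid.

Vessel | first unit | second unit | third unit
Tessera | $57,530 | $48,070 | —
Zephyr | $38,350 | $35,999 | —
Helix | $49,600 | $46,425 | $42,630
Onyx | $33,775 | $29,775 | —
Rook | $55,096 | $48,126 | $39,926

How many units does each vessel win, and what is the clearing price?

Helix 3, Rook 3, Tessera 2, Zephyr 2; clearing price $33,775

All unit-bids, highest first — top 10: 57,530 (Tessera-1), 55,096 (Rook-1), 49,600 (Helix-1), 48,126 (Rook-2), 48,070 (Tessera-2), 46,425 (Helix-2), 42,630 (Helix-3), 39,926 (Rook-3), 38,350 (Zephyr-1), 35,999 (Zephyr-2)
The (k+1)-th unit-bid is $33,775.
Allocation: Helix 3, Rook 3, Tessera 2, Zephyr 2.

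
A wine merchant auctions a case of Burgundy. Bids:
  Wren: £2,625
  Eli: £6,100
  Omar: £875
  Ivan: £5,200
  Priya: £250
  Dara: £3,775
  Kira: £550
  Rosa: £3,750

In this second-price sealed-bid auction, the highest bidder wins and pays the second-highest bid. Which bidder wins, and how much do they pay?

Eli pays £5,200

Rule: the highest bidder wins and pays the second-highest bid.
Bids ranked: 6,100 (Eli) > 5,200 (Ivan) > 3,775 (Dara) > 3,750 (Rosa) > 2,625 (Wren) > 875 (Omar) > …
Eli is highest; pays the second-highest bid, £5,200.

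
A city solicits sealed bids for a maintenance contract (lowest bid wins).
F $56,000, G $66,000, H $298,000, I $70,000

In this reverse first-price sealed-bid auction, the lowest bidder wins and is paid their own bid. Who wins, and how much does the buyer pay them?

Sorting bids: 56,000 (F) < 66,000 (G) < 70,000 (I) < 298,000 (H)
First-price: F is paid what they bid, $56,000.

F is paid $56,000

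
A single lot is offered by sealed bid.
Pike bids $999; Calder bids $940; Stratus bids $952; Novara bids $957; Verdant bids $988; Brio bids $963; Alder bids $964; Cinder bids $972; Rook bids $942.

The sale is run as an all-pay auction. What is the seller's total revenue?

Bids ranked: 999 (Pike) > 988 (Verdant) > 972 (Cinder) > 964 (Alder) > 963 (Brio) > 957 (Novara) > …
Every bidder forfeits their bid regardless of winning.
Revenue = 999 + 940 + 952 + 957 + 988 + 963 + 964 + 972 + 942 = $8,677.

Total revenue: $8,677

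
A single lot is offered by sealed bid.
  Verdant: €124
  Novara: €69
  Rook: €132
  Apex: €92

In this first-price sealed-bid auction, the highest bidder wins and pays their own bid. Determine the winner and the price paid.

Sorting bids: 132 (Rook) > 124 (Verdant) > 92 (Apex) > 69 (Novara)
Rook is highest → pays own bid, €132.

Rook pays €132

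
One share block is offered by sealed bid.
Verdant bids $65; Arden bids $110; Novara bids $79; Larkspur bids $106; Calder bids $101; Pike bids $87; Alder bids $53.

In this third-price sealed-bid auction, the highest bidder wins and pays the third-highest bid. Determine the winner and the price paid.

Sorting bids: 110 (Arden) > 106 (Larkspur) > 101 (Calder) > 87 (Pike) > 79 (Novara) > 65 (Verdant) > …
Arden wins; payment is bid #3 in the ranking = $101.

Arden pays $101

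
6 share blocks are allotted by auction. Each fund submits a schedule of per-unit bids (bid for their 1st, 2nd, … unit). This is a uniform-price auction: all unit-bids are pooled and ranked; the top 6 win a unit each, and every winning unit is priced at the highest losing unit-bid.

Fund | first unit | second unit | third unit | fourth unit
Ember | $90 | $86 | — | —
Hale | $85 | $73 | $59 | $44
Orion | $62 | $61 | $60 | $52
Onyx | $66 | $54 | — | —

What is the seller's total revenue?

Total revenue: $366

Pooled unit-bids ranked (top 6): 90 (Ember-1), 86 (Ember-2), 85 (Hale-1), 73 (Hale-2), 66 (Onyx-1), 62 (Orion-1)
First bid not allocated: $61.
Allocation: Ember 2, Hale 2, Onyx 1, Orion 1. Every unit priced at $61.
Revenue = 6 × 61 = $366.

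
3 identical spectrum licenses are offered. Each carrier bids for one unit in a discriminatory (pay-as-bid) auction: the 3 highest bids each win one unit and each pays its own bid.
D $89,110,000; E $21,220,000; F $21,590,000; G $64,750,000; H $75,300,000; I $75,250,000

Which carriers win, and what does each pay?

D $89,110,000, H $75,300,000, I $75,250,000

Ordering the bids: 89,110,000 (D), 75,300,000 (H), 75,250,000 (I), 64,750,000 (G), 21,590,000 (F), …
The 3 highest are D, H, I.
Each winner pays its own bid: D $89,110,000, H $75,300,000, I $75,250,000.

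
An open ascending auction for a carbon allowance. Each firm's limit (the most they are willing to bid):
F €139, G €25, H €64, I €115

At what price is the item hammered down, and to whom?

Rule: the price rises until one bidder remains; the winner pays the price at which the last rival dropped out.
Limits ranked: 139 (F) > 115 (I) > 64 (H) > 25 (G)
Once the price passes €115, only F is left; the hammer falls at I's limit of €115.

F wins at €115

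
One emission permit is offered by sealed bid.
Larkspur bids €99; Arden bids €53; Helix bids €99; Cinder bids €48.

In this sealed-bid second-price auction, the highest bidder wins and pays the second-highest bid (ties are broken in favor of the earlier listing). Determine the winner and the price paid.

Bids ranked: 99 (Larkspur) > 99 (Helix) > 53 (Arden) > 48 (Cinder)
Larkspur and Helix tie at €99; tie-break gives it to Larkspur.
Larkspur wins with the highest bid; price is set by the runner-up at €99.

Larkspur pays €99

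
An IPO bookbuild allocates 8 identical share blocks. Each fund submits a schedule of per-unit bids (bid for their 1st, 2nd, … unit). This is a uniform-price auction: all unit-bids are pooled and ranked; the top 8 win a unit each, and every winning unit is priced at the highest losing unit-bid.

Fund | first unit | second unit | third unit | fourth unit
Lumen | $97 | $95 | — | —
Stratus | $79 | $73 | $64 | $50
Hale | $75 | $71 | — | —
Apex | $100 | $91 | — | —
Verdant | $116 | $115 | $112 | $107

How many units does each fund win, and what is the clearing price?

Apex 2, Lumen 2, Verdant 4; clearing price $79

All unit-bids, highest first — top 8: 116 (Verdant-1), 115 (Verdant-2), 112 (Verdant-3), 107 (Verdant-4), 100 (Apex-1), 97 (Lumen-1), 95 (Lumen-2), 91 (Apex-2)
Highest rejected unit-bid = $79.
Allocation: Apex 2, Lumen 2, Verdant 4.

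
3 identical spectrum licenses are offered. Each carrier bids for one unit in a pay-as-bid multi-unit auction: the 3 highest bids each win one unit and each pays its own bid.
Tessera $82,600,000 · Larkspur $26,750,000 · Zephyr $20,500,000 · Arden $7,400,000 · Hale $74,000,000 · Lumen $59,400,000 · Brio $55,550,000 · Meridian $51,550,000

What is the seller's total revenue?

Sorting: 82,600,000 (Tessera), 74,000,000 (Hale), 59,400,000 (Lumen), 55,550,000 (Brio), 51,550,000 (Meridian), …
Winners (3 units): Tessera, Hale, Lumen.
Total revenue = 82,600,000 + 74,000,000 + 59,400,000 = $216,000,000.

Total revenue: $216,000,000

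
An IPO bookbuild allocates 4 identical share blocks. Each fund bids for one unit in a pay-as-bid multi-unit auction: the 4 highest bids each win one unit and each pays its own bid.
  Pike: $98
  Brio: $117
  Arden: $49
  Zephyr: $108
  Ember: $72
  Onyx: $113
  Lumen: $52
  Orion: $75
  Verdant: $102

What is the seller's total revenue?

Ordering the bids: 117 (Brio), 113 (Onyx), 108 (Zephyr), 102 (Verdant), 98 (Pike), 75 (Orion), …
Top 4: Brio, Onyx, Zephyr, Verdant.
Total revenue = 117 + 113 + 108 + 102 = $440.

Total revenue: $440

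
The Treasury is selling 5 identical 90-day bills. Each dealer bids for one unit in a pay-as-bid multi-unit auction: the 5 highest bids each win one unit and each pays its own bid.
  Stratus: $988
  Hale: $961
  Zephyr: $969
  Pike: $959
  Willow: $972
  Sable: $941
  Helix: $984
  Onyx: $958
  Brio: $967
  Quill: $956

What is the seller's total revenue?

Total revenue: $4,880

Sorting: 988 (Stratus), 984 (Helix), 972 (Willow), 969 (Zephyr), 967 (Brio), 961 (Hale), 959 (Pike), …
Top 5: Stratus, Helix, Willow, Zephyr, Brio.
Total revenue = 988 + 984 + 972 + 969 + 967 = $4,880.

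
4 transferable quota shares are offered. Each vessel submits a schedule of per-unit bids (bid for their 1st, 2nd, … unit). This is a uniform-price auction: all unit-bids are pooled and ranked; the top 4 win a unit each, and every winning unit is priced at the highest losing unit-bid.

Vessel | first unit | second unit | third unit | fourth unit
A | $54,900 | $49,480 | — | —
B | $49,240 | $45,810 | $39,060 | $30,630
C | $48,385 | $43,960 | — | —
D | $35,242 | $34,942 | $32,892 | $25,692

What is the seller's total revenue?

Pooled unit-bids ranked (top 4): 54,900 (A-1), 49,480 (A-2), 49,240 (B-1), 48,385 (C-1)
First bid not allocated: $45,810.
Allocation: A 2, B 1, C 1. Every unit priced at $45,810.
Revenue = 4 × 45,810 = $183,240.

Total revenue: $183,240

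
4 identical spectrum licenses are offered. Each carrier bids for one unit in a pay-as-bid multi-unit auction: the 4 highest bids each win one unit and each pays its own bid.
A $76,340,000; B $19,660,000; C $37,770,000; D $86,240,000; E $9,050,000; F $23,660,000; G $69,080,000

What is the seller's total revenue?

Total revenue: $269,430,000

Sorting: 86,240,000 (D), 76,340,000 (A), 69,080,000 (G), 37,770,000 (C), 23,660,000 (F), 19,660,000 (B), …
Winners (4 units): D, A, G, C.
Total revenue = 86,240,000 + 76,340,000 + 69,080,000 + 37,770,000 = $269,430,000.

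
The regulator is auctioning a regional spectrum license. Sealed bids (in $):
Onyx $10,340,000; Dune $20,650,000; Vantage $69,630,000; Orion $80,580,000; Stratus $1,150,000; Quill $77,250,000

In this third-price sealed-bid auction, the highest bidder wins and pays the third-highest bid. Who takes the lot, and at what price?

Rule: the highest bidder wins and pays the third-highest bid.
Sorting bids: 80,580,000 (Orion) > 77,250,000 (Quill) > 69,630,000 (Vantage) > 20,650,000 (Dune) > 10,340,000 (Onyx) > 1,150,000 (Stratus)
Orion is highest; pays the third-highest bid, $69,630,000.

Orion pays $69,630,000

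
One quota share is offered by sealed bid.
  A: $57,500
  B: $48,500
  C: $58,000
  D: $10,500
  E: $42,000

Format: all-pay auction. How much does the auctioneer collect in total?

Bids ranked: 58,000 (C) > 57,500 (A) > 48,500 (B) > 42,000 (E) > 10,500 (D)
C wins with the top bid; all bids are sunk regardless.
Every bidder forfeits their bid regardless of winning.
Revenue = 57,500 + 48,500 + 58,000 + 10,500 + 42,000 = $216,500.

Total revenue: $216,500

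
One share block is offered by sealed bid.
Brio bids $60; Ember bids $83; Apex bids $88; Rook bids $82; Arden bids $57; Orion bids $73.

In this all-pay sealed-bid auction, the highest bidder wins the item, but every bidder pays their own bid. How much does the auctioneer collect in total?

Bids in order: 88 (Apex) > 83 (Ember) > 82 (Rook) > 73 (Orion) > 60 (Brio) > 57 (Arden)
Apex wins with the top bid; all bids are sunk regardless.
Every bidder forfeits their bid regardless of winning.
Revenue = 60 + 83 + 88 + 82 + 57 + 73 = $443.

Total revenue: $443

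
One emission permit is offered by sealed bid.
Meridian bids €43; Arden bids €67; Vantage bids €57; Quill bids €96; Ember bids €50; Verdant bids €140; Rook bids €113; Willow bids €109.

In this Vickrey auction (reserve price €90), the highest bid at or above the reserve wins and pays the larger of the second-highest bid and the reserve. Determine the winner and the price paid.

Verdant pays €113

Rule: the highest bid at or above the reserve wins and pays the larger of the second-highest bid and the reserve.
Sorting bids: 140 (Verdant) > 113 (Rook) > 109 (Willow) > 96 (Quill) > 67 (Arden) > 57 (Vantage) > …
Verdant has the top bid at or above the reserve (€140).
Second-highest bid €113 exceeds the reserve €90 → payment €113.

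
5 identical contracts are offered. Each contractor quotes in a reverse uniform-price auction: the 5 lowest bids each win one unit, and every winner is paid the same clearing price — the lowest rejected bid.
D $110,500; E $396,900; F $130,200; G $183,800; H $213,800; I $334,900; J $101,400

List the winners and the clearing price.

Ordering the bids: 101,400 (J), 110,500 (D), 130,200 (F), 183,800 (G), 213,800 (H), 334,900 (I), 396,900 (E)
Winners (5 units): J, D, F, G, H.
Clearing price = lowest rejected bid = $334,900.

J, D, F, G, H; each is paid $334,900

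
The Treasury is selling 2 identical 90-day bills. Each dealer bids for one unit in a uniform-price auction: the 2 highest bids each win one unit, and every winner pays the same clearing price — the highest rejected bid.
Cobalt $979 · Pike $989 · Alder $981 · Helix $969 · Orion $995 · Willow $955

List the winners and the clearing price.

Bids ranked high→low: 995 (Orion), 989 (Pike), 981 (Alder), 979 (Cobalt), …
Winners (2 units): Orion, Pike.
Highest unsuccessful bid: $981 → clearing price.

Orion, Pike; each pays $981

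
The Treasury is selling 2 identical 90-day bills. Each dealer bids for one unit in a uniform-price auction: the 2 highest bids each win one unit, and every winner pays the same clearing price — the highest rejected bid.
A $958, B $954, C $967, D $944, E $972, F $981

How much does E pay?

Bids ranked high→low: 981 (F), 972 (E), 967 (C), 958 (A), …
The 2 highest are F, E.
First losing bid is C's $967, which sets the uniform price.
E wins → pays $967.

E pays $967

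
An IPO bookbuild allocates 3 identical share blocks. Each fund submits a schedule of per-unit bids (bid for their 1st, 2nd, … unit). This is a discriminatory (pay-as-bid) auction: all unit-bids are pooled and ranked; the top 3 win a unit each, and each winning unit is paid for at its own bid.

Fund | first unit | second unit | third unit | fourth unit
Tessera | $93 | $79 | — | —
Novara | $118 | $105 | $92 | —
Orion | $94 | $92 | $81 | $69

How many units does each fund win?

All unit-bids, highest first — top 3: 118 (Novara-1), 105 (Novara-2), 94 (Orion-1)
Next rejected bid: $93 (not a price — pay-as-bid).
Allocation: Novara 2, Orion 1.

Novara 2, Orion 1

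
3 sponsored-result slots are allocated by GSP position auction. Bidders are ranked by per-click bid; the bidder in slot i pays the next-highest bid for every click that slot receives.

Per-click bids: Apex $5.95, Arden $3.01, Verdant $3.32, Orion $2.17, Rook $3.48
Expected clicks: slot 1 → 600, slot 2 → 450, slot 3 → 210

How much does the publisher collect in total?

Ranked by bid: $5.95 (Apex) > $3.48 (Rook) > $3.32 (Verdant) > $3.01 (Arden) > …
Slot 1: Apex pays $3.48 × 600 = $2088.00
Slot 2: Rook pays $3.32 × 450 = $1494.00
Slot 3: Verdant pays $3.01 × 210 = $632.10
Total = $4214.10

Total revenue: $4214.10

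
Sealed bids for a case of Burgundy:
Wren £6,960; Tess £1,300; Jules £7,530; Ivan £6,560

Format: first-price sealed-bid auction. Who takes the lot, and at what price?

Sorting bids: 7,530 (Jules) > 6,960 (Wren) > 6,560 (Ivan) > 1,300 (Tess)
Jules has the highest bid and pays exactly that: £7,530.

Jules pays £7,530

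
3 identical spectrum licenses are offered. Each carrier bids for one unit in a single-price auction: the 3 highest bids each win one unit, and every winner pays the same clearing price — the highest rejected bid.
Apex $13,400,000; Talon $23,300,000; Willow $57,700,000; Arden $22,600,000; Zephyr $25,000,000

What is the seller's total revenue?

Total revenue: $67,800,000

Sorting: 57,700,000 (Willow), 25,000,000 (Zephyr), 23,300,000 (Talon), 22,600,000 (Arden), 13,400,000 (Apex)
Winners (3 units): Willow, Zephyr, Talon.
First losing bid is Arden's $22,600,000, which sets the uniform price.
Total revenue = 3 × $22,600,000 = $67,800,000.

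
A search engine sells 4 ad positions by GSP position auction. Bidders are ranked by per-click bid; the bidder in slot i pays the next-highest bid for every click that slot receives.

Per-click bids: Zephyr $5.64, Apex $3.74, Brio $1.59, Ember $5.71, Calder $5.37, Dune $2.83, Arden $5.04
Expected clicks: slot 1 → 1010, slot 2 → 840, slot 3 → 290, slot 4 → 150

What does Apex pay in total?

Apex pays $0.00

Ranked by bid: $5.71 (Ember) > $5.64 (Zephyr) > $5.37 (Calder) > $5.04 (Arden) > $3.74 (Apex) > …
Apex ranks below slot 4 → no slot, pays nothing.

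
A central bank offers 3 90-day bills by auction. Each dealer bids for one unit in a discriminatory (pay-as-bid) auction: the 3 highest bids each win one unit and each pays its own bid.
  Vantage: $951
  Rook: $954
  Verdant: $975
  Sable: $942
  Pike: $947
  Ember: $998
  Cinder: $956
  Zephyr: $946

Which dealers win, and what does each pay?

Ember $998, Verdant $975, Cinder $956

Sorting: 998 (Ember), 975 (Verdant), 956 (Cinder), 954 (Rook), 951 (Vantage), …
Winners (3 units): Ember, Verdant, Cinder.
Each winner pays its own bid: Ember $998, Verdant $975, Cinder $956.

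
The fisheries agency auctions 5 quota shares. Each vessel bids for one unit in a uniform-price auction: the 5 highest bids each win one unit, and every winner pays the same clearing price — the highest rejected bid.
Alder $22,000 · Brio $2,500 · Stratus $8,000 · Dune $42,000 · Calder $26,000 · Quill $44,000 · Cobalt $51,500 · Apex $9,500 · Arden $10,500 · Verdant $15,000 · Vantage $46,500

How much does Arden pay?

Ordering the bids: 51,500 (Cobalt), 46,500 (Vantage), 44,000 (Quill), 42,000 (Dune), 26,000 (Calder), 22,000 (Alder), 15,000 (Verdant), …
Top 5: Cobalt, Vantage, Quill, Dune, Calder.
Clearing price = highest rejected bid = $22,000.
Arden does not win → pays $0.

Arden pays $0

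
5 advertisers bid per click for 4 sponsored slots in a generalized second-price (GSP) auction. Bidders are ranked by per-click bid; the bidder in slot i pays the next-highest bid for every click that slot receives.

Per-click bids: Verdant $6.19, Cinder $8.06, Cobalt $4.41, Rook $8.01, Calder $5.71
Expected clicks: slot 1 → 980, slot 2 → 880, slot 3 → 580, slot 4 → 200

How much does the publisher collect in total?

Ranked by bid: $8.06 (Cinder) > $8.01 (Rook) > $6.19 (Verdant) > $5.71 (Calder) > $4.41 (Cobalt)
Slot 1: Cinder pays $8.01 × 980 = $7849.80
Slot 2: Rook pays $6.19 × 880 = $5447.20
Slot 3: Verdant pays $5.71 × 580 = $3311.80
Slot 4: Calder pays $4.41 × 200 = $882.00
Total = $17490.80

Total revenue: $17490.80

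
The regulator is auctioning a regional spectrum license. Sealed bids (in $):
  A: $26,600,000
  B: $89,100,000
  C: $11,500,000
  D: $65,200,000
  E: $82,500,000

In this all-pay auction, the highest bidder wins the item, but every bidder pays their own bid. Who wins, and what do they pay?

B pays $89,100,000

Rule: the highest bidder wins the item, but every bidder pays their own bid.
Bids ranked: 89,100,000 (B) > 82,500,000 (E) > 65,200,000 (D) > 26,600,000 (A) > 11,500,000 (C)
B wins with the top bid; all bids are sunk regardless.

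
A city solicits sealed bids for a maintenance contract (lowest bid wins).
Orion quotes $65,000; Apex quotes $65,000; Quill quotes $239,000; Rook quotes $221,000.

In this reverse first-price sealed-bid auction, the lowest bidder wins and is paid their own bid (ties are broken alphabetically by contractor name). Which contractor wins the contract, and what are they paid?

Bids in order: 65,000 (Apex) < 65,000 (Orion) < 221,000 (Rook) < 239,000 (Quill)
Tie at $65,000 → Apex wins by tie-break.
Apex has the lowest bid and is paid exactly that: $65,000.

Apex is paid $65,000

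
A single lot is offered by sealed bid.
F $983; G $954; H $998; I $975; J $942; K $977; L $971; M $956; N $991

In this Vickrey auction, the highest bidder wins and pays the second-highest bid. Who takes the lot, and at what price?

Vickrey auction: the highest bidder wins and pays the second-highest bid.
Bids ranked: 998 (H) > 991 (N) > 983 (F) > 977 (K) > 975 (I) > 971 (L) > …
Second-price: H pays N's bid of $991.

H pays $991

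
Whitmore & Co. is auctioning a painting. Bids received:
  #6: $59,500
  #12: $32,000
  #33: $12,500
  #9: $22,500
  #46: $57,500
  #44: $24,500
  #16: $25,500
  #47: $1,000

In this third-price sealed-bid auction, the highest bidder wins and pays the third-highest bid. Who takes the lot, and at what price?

Sorting bids: 59,500 (#6) > 57,500 (#46) > 32,000 (#12) > 25,500 (#16) > 24,500 (#44) > 22,500 (#9) > …
#6 is highest; pays the third-highest bid, $32,000.

#6 pays $32,000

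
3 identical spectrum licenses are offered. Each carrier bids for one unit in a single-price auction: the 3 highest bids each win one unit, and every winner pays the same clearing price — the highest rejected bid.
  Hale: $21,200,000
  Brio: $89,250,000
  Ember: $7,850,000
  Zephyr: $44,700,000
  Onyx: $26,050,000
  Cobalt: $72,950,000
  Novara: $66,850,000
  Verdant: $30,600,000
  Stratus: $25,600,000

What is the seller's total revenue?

Bids ranked high→low: 89,250,000 (Brio), 72,950,000 (Cobalt), 66,850,000 (Novara), 44,700,000 (Zephyr), 30,600,000 (Verdant), …
Top 3: Brio, Cobalt, Novara.
First losing bid is Zephyr's $44,700,000, which sets the uniform price.
Total revenue = 3 × $44,700,000 = $134,100,000.

Total revenue: $134,100,000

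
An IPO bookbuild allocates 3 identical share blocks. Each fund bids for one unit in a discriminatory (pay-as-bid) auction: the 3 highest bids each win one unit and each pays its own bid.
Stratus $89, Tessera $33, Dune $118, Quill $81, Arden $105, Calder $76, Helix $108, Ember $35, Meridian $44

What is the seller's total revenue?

Total revenue: $331

Bids ranked high→low: 118 (Dune), 108 (Helix), 105 (Arden), 89 (Stratus), 81 (Quill), …
Winners (3 units): Dune, Helix, Arden.
Total revenue = 118 + 108 + 105 = $331.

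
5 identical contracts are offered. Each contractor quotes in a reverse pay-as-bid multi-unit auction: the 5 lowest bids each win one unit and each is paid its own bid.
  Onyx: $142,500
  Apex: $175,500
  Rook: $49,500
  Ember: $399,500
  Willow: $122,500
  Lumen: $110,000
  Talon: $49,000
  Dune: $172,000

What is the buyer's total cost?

Sorting: 49,000 (Talon), 49,500 (Rook), 110,000 (Lumen), 122,500 (Willow), 142,500 (Onyx), 172,000 (Dune), 175,500 (Apex), …
The 5 lowest are Talon, Rook, Lumen, Willow, Onyx.
Total cost = 49,000 + 49,500 + 110,000 + 122,500 + 142,500 = $473,500.

Total cost: $473,500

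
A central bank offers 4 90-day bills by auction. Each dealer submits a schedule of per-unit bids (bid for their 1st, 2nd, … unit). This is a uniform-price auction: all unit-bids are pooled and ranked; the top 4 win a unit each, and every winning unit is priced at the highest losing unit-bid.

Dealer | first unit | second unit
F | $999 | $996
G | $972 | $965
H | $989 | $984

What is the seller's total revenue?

Total revenue: $3,888

Pooled unit-bids ranked (top 4): 999 (F-1), 996 (F-2), 989 (H-1), 984 (H-2)
First bid not allocated: $972.
Allocation: F 2, H 2. Every unit priced at $972.
Revenue = 4 × 972 = $3,888.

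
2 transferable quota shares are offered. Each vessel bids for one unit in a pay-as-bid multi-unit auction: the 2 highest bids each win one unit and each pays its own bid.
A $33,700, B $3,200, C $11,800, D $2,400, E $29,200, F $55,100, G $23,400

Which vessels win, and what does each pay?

F $55,100, A $33,700

Sorting: 55,100 (F), 33,700 (A), 29,200 (E), 23,400 (G), …
The 2 highest are F, A.
Each winner pays its own bid: F $55,100, A $33,700.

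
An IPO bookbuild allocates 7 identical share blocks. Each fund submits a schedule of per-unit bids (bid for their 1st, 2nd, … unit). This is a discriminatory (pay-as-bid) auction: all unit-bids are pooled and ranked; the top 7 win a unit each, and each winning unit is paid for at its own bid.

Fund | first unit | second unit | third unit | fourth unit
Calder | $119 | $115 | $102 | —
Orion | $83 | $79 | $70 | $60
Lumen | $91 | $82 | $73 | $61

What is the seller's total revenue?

Total revenue: $671

Merging the schedules and taking the best 7: 119 (Calder-1), 115 (Calder-2), 102 (Calder-3), 91 (Lumen-1), 83 (Orion-1), 82 (Lumen-2), 79 (Orion-2)
Next rejected bid: $73 (not a price — pay-as-bid).
Each winning unit pays its own bid.
Revenue = 119 + 115 + 102 + 91 + 83 + 82 + 79 = $671.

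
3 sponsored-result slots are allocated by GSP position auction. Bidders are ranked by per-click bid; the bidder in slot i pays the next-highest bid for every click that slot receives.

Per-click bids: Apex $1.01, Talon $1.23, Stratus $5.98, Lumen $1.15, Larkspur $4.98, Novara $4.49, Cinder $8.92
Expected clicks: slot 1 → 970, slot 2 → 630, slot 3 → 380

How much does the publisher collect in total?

Per-click bids in order: $8.92 (Cinder) > $5.98 (Stratus) > $4.98 (Larkspur) > $4.49 (Novara) > …
Slot 1: Cinder pays $5.98 × 970 = $5800.60
Slot 2: Stratus pays $4.98 × 630 = $3137.40
Slot 3: Larkspur pays $4.49 × 380 = $1706.20
Total = $10644.20

Total revenue: $10644.20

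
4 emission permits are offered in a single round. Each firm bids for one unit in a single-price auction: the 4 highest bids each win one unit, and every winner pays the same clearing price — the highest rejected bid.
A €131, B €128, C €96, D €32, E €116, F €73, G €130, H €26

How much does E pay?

E pays €96

Sorting: 131 (A), 130 (G), 128 (B), 116 (E), 96 (C), 73 (F), …
Winners (4 units): A, G, B, E.
First losing bid is C's €96, which sets the uniform price.
E wins → pays €96.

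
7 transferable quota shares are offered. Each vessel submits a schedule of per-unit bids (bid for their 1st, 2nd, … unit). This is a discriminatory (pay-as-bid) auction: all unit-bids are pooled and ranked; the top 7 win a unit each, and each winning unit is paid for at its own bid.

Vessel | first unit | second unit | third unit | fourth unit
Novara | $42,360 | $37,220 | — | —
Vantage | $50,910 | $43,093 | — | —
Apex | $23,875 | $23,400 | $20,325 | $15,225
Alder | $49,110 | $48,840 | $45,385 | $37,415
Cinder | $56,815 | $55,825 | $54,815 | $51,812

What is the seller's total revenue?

All unit-bids, highest first — top 7: 56,815 (Cinder-1), 55,825 (Cinder-2), 54,815 (Cinder-3), 51,812 (Cinder-4), 50,910 (Vantage-1), 49,110 (Alder-1), 48,840 (Alder-2)
Next rejected bid: $45,385 (not a price — pay-as-bid).
Each winning unit pays its own bid.
Revenue = 56,815 + 55,825 + 54,815 + 51,812 + 50,910 + 49,110 + 48,840 = $368,127.

Total revenue: $368,127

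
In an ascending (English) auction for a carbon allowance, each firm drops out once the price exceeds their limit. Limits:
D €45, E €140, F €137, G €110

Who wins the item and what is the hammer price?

Ascending (English) auction: the price rises until one bidder remains; the winner pays the price at which the last rival dropped out.
Limits ranked: 140 (E) > 137 (F) > 110 (G) > 45 (D)
Once the price passes €137, only E is left; the hammer falls at F's limit of €137.

E wins at €137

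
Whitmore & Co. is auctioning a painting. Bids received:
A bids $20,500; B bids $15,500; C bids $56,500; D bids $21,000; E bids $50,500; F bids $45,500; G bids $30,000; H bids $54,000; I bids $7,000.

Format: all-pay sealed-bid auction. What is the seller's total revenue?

Rule: the highest bidder wins the item, but every bidder pays their own bid.
Sorting bids: 56,500 (C) > 54,000 (H) > 50,500 (E) > 45,500 (F) > 30,000 (G) > 21,000 (D) > …
Every bidder forfeits their bid regardless of winning.
Revenue = 20,500 + 15,500 + 56,500 + 21,000 + 50,500 + 45,500 + 30,000 + 54,000 + 7,000 = $300,500.

Total revenue: $300,500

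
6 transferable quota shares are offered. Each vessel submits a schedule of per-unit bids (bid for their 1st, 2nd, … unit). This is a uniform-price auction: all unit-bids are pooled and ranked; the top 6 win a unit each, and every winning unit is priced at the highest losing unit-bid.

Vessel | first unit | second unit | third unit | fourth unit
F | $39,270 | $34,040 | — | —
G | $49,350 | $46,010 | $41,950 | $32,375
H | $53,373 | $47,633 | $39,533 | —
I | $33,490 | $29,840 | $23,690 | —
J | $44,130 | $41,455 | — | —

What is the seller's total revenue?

All unit-bids, highest first — top 6: 53,373 (H-1), 49,350 (G-1), 47,633 (H-2), 46,010 (G-2), 44,130 (J-1), 41,950 (G-3)
First bid not allocated: $41,455.
Allocation: G 3, H 2, J 1. Every unit priced at $41,455.
Revenue = 6 × 41,455 = $248,730.

Total revenue: $248,730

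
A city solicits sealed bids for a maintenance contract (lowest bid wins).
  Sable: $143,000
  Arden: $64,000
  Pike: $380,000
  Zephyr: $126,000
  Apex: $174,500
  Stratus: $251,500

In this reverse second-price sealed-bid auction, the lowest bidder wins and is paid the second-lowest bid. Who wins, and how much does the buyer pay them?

Bids in order: 64,000 (Arden) < 126,000 (Zephyr) < 143,000 (Sable) < 174,500 (Apex) < 251,500 (Stratus) < 380,000 (Pike)
Arden is lowest; is paid the second-lowest bid, $126,000.

Arden is paid $126,000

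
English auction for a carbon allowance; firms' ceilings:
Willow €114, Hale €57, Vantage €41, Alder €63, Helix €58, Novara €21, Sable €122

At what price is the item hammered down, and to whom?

Sable wins at €114

Sorting limits: 122 (Sable) > 114 (Willow) > 63 (Alder) > 58 (Helix) > 57 (Hale) > 41 (Vantage) > …
Once the price passes €114, only Sable is left; the hammer falls at Willow's limit of €114.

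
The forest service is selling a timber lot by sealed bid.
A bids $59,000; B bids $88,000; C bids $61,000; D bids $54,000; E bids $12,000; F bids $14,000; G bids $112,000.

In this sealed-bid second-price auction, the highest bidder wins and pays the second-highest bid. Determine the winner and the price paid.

Sealed-bid second-price auction: the highest bidder wins and pays the second-highest bid.
Bids in order: 112,000 (G) > 88,000 (B) > 61,000 (C) > 59,000 (A) > 54,000 (D) > 14,000 (F) > …
G is highest; pays the second-highest bid, $88,000.

G pays $88,000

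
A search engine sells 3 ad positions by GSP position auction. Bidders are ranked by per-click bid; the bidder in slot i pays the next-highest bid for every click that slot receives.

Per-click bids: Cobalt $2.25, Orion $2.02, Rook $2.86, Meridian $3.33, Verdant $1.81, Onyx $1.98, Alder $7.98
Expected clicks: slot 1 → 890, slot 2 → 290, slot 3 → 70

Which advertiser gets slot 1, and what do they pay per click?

Alder; $3.33 per click

Sorting advertisers: $7.98 (Alder) > $3.33 (Meridian) > $2.86 (Rook) > $2.25 (Cobalt) > …
Slot 1 goes to the first-ranked bidder, Alder, who pays the next bid down: $3.33/click.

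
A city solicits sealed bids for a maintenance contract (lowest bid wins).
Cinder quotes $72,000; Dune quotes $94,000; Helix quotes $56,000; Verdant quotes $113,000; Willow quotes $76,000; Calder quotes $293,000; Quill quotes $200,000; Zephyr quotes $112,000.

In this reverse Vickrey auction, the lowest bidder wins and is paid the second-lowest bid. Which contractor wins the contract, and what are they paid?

Helix is paid $72,000

Bids ranked: 56,000 (Helix) < 72,000 (Cinder) < 76,000 (Willow) < 94,000 (Dune) < 112,000 (Zephyr) < 113,000 (Verdant) < …
Helix is lowest; is paid the second-lowest bid, $72,000.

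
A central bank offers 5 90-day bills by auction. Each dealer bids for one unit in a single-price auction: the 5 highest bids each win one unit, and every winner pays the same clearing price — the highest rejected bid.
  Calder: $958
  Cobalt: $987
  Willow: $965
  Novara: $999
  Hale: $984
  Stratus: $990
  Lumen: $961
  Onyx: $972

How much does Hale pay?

Sorting: 999 (Novara), 990 (Stratus), 987 (Cobalt), 984 (Hale), 972 (Onyx), 965 (Willow), 961 (Lumen), …
Top 5: Novara, Stratus, Cobalt, Hale, Onyx.
Clearing price = highest rejected bid = $965.
Hale wins → pays $965.

Hale pays $965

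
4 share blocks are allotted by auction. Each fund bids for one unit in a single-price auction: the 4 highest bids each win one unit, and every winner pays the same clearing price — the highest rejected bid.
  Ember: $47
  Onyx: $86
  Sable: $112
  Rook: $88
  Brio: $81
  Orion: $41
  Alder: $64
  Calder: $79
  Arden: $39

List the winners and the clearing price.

Sable, Rook, Onyx, Brio; each pays $79

Sorting: 112 (Sable), 88 (Rook), 86 (Onyx), 81 (Brio), 79 (Calder), 64 (Alder), …
Top 4: Sable, Rook, Onyx, Brio.
Highest unsuccessful bid: $79 → clearing price.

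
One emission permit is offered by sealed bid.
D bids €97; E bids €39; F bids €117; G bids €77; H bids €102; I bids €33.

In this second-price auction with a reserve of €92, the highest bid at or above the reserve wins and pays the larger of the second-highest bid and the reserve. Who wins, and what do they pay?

Second-price auction with a reserve of €92: the highest bid at or above the reserve wins and pays the larger of the second-highest bid and the reserve.
Sorting bids: 117 (F) > 102 (H) > 97 (D) > 77 (G) > 39 (E) > 33 (I)
Highest eligible bid: F at €117.
max(second-highest €102, reserve €92) = €102; the reserve does not bind.

F pays €102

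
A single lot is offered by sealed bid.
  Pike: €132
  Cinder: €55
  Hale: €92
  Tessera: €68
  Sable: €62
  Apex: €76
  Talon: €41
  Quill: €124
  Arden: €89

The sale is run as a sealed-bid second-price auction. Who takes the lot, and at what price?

Bids in order: 132 (Pike) > 124 (Quill) > 92 (Hale) > 89 (Arden) > 76 (Apex) > 68 (Tessera) > …
Pike is highest; pays the second-highest bid, €124.

Pike pays €124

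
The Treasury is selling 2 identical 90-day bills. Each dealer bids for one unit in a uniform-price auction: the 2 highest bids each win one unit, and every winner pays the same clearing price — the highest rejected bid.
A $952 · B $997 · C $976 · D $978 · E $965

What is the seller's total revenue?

Total revenue: $1,952

Ordering the bids: 997 (B), 978 (D), 976 (C), 965 (E), …
Top 2: B, D.
Clearing price = highest rejected bid = $976.
Total revenue = 2 × $976 = $1,952.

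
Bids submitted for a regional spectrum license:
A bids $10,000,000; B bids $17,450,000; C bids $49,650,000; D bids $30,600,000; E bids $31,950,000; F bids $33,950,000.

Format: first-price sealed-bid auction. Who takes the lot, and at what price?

Bids ranked: 49,650,000 (C) > 33,950,000 (F) > 31,950,000 (E) > 30,600,000 (D) > 17,450,000 (B) > 10,000,000 (A)
First-price: C pays what they bid, $49,650,000.

C pays $49,650,000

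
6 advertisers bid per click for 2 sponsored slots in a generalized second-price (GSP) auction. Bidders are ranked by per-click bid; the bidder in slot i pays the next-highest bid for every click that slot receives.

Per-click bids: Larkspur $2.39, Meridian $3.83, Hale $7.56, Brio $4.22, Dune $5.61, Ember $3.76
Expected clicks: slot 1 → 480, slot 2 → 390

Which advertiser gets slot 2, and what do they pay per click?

Dune; $4.22 per click

Sorting advertisers: $7.56 (Hale) > $5.61 (Dune) > $4.22 (Brio) > …
Slot 2 goes to the second-ranked bidder, Dune, who pays the next bid down: $4.22/click.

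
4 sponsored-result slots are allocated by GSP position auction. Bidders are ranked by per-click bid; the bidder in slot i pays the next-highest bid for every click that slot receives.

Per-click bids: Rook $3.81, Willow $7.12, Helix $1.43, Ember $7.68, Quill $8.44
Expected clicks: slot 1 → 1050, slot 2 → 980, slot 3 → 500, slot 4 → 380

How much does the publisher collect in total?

Total revenue: $17490.00

Ranked by bid: $8.44 (Quill) > $7.68 (Ember) > $7.12 (Willow) > $3.81 (Rook) > $1.43 (Helix)
Slot 1: Quill pays $7.68 × 1050 = $8064.00
Slot 2: Ember pays $7.12 × 980 = $6977.60
Slot 3: Willow pays $3.81 × 500 = $1905.00
Slot 4: Rook pays $1.43 × 380 = $543.40
Total = $17490.00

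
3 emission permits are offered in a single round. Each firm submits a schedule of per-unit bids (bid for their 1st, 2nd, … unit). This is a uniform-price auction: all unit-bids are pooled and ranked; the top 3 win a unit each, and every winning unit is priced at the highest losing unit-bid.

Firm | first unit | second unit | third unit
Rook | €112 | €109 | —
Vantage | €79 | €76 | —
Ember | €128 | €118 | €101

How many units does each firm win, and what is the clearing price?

Ember 2, Rook 1; clearing price €109

All unit-bids, highest first — top 3: 128 (Ember-1), 118 (Ember-2), 112 (Rook-1)
Highest rejected unit-bid = €109.
Allocation: Ember 2, Rook 1.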